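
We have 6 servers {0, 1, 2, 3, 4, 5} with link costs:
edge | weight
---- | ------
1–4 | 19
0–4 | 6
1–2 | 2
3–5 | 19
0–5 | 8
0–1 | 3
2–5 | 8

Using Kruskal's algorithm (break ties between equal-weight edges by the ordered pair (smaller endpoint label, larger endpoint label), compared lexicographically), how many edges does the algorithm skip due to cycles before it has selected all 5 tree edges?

Sort edges by weight, then run Kruskal:
1–2 (2): add — endpoints in different components.
0–1 (3): add — endpoints in different components.
0–4 (6): add — endpoints in different components.
0–5 (8): add — endpoints in different components.
2–5 (8): skip — 2 and 5 already connected.
1–4 (19): skip — 1 and 4 already connected.
3–5 (19): add — endpoints in different components.
Edges rejected before the tree was complete: 2.

2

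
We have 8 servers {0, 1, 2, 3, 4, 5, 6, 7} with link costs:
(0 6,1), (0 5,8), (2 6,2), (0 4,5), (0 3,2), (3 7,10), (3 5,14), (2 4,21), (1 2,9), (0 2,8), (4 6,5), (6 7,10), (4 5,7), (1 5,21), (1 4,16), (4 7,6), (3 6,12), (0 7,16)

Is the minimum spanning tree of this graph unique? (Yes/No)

No

Sort edges by weight, then run Kruskal:
0 6 (1): add — endpoints in different components.
0 3 (2): add — endpoints in different components.
2 6 (2): add — endpoints in different components.
0 4 (5): add — endpoints in different components.
4 6 (5): skip — 4 and 6 already connected.
4 7 (6): add — endpoints in different components.
4 5 (7): add — endpoints in different components.
0 2 (8): skip — 0 and 2 already connected.
0 5 (8): skip — 0 and 5 already connected.
1 2 (9): add — endpoints in different components.
Non-tree edge 4 6 has weight 5, equal to the heaviest edge on its tree cycle — swapping gives another MST of the same weight. Not unique.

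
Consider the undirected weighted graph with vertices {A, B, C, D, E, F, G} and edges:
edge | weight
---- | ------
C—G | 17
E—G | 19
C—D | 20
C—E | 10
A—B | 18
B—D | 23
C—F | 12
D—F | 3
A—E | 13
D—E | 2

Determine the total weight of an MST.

Prim, starting at A.
Step 1: frontier [A—E 13, A—B 18] → take A—E (13); add E.
Step 2: frontier [A—B 18, D—E 2, C—E 10, E—G 19] → take D—E (2); add D.
Step 3: frontier [A—B 18, D—F 3, C—D 20, B—D 23, C—E 10, E—G 19] → take D—F (3); add F.
Step 4: frontier [A—B 18, C—D 20, B—D 23, C—E 10, E—G 19, C—F 12] → take C—E (10); add C.
Step 5: frontier [A—B 18, C—G 17, B—D 23, E—G 19] → take C—G (17); add G.
Step 6: frontier [A—B 18, B—D 23] → take A—B (18); add B.
MST edges: A—E, D—E, D—F, C—E, C—G, A—B; total weight 13+2+3+10+17+18 = 63.

63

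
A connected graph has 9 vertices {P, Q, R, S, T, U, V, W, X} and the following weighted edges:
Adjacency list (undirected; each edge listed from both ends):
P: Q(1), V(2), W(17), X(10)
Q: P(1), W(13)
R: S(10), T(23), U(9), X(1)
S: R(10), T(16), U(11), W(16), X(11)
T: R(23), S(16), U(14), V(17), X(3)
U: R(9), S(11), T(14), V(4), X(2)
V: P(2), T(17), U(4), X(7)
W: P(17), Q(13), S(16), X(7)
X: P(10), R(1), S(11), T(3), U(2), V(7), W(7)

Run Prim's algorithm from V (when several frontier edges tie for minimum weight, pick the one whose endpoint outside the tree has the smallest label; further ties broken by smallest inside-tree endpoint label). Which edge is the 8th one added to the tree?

R-S

Prim, starting at V.
Step 1: cheapest edge leaving the tree is P-V (2); add P.
Step 2: cheapest edge leaving the tree is P-Q (1); add Q.
Step 3: cheapest edge leaving the tree is U-V (4); add U.
Step 4: cheapest edge leaving the tree is U-X (2); add X.
Step 5: cheapest edge leaving the tree is R-X (1); add R.
Step 6: cheapest edge leaving the tree is T-X (3); add T.
Step 7: cheapest edge leaving the tree is W-X (7); add W.
Step 8: cheapest edge leaving the tree is R-S (10); add S.
The 8th edge added is R-S.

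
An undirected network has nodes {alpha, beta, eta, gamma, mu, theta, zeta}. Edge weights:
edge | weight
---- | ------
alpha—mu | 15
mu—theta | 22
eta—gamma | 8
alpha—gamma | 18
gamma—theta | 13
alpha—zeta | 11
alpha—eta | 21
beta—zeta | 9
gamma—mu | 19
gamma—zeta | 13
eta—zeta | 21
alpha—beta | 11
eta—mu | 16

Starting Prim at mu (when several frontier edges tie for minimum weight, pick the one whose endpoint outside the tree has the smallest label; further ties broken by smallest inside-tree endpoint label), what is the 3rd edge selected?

Grow the tree from mu using Prim:
Step 1: cheapest edge leaving the tree is alpha—mu (15); add alpha.
Step 2: cheapest edge leaving the tree is alpha—beta (11); add beta.
Step 3: cheapest edge leaving the tree is beta—zeta (9); add zeta.
Step 4: cheapest edge leaving the tree is gamma—zeta (13); add gamma.
Step 5: cheapest edge leaving the tree is eta—gamma (8); add eta.
Step 6: cheapest edge leaving the tree is gamma—theta (13); add theta.
The 3rd edge added is beta—zeta.

beta-zeta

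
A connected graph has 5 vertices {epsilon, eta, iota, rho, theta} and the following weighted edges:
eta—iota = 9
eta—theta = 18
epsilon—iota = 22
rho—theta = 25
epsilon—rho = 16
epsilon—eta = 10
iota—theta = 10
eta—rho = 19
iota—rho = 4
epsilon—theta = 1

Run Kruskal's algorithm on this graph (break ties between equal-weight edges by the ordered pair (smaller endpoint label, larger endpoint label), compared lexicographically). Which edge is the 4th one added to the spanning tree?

Kruskal: consider edges lightest-first.
epsilon—theta (1): add — endpoints in different components.
iota—rho (4): add — endpoints in different components.
eta—iota (9): add — endpoints in different components.
epsilon—eta (10): add — endpoints in different components.
The 4th edge added is epsilon—eta.

epsilon-eta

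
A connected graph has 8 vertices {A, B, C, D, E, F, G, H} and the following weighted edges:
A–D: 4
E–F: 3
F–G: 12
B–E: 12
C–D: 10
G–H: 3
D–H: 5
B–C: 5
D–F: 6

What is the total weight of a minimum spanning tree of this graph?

Prim, starting at D.
Step 1: frontier [A–D 4, D–H 5, D–F 6, C–D 10] → take A–D (4); add A.
Step 2: frontier [D–H 5, D–F 6, C–D 10] → take D–H (5); add H.
Step 3: frontier [D–F 6, C–D 10, G–H 3] → take G–H (3); add G.
Step 4: frontier [D–F 6, C–D 10, F–G 12] → take D–F (6); add F.
Step 5: frontier [C–D 10, E–F 3] → take E–F (3); add E.
Step 6: frontier [C–D 10, B–E 12] → take C–D (10); add C.
Step 7: frontier [B–C 5, B–E 12] → take B–C (5); add B.
MST edges: A–D, D–H, G–H, D–F, E–F, C–D, B–C; total weight 4+5+3+6+3+10+5 = 36.

36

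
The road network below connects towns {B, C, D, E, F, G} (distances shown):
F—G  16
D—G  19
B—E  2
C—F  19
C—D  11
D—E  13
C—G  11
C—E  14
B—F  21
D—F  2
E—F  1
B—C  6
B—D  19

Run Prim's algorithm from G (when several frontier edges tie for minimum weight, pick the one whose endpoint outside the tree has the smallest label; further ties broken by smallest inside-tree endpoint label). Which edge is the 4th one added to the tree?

Prim, starting at G.
Step 1: cheapest edge leaving the tree is C—G (11); add C.
Step 2: cheapest edge leaving the tree is B—C (6); add B.
Step 3: cheapest edge leaving the tree is B—E (2); add E.
Step 4: cheapest edge leaving the tree is E—F (1); add F.
Step 5: cheapest edge leaving the tree is D—F (2); add D.
The 4th edge added is E—F.

E-F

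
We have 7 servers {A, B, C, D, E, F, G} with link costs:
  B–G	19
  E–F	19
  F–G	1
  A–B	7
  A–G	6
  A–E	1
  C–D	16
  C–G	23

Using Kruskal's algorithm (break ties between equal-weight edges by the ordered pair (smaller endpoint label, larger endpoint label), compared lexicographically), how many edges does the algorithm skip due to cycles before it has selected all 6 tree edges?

Kruskal: consider edges lightest-first.
A–E (1): add. Components now {A,E} {B} {C} {D} {F} {G}
F–G (1): add. Components now {A,E} {B} {C} {D} {F,G}
A–G (6): add. Components now {A,E,F,G} {B} {C} {D}
A–B (7): add. Components now {A,B,E,F,G} {C} {D}
C–D (16): add. Components now {A,B,E,F,G} {C,D}
B–G (19): skip — B and G already connected.
E–F (19): skip — E and F already connected.
C–G (23): add. Components now {A,B,C,D,E,F,G}
Edges rejected before the tree was complete: 2.

2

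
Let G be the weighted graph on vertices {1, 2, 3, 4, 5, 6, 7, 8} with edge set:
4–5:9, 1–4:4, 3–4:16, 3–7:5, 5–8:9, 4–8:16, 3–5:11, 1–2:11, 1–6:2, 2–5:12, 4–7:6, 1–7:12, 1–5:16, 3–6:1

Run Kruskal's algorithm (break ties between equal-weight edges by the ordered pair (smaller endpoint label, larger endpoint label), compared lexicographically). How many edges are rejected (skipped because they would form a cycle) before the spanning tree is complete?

Kruskal's algorithm — process edges by increasing weight (ties by edge label):
3–6 (1): add — endpoints in different components.
1–6 (2): add — endpoints in different components.
1–4 (4): add — endpoints in different components.
3–7 (5): add — endpoints in different components.
4–7 (6): skip — 4 and 7 already connected.
4–5 (9): add — endpoints in different components.
5–8 (9): add — endpoints in different components.
1–2 (11): add — endpoints in different components.
Edges rejected before the tree was complete: 1.

1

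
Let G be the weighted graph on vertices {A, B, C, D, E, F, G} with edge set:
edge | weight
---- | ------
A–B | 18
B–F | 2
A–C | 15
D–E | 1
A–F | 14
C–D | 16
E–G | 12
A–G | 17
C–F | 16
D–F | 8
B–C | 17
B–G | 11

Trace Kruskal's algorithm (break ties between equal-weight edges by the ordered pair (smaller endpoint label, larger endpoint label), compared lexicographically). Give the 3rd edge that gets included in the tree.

D-F

Kruskal's algorithm — process edges by increasing weight (ties by edge label):
D–E (1): add. Components now {A} {B} {C} {D,E} {F} {G}
B–F (2): add. Components now {A} {B,F} {C} {D,E} {G}
D–F (8): add. Components now {A} {B,D,E,F} {C} {G}
B–G (11): add. Components now {A} {B,D,E,F,G} {C}
E–G (12): skip — E and G already connected.
A–F (14): add. Components now {A,B,D,E,F,G} {C}
A–C (15): add. Components now {A,B,C,D,E,F,G}
The 3rd edge added is D–F.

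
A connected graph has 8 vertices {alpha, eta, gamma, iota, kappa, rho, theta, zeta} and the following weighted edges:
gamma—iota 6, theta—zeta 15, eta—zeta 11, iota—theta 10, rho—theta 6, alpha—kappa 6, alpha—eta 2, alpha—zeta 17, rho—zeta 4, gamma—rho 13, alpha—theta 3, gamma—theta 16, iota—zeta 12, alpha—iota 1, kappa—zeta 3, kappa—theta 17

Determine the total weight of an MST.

25

Kruskal's algorithm — process edges by increasing weight (ties by edge label):
alpha—iota (1): add — endpoints in different components.
alpha—eta (2): add — endpoints in different components.
alpha—theta (3): add — endpoints in different components.
kappa—zeta (3): add — endpoints in different components.
rho—zeta (4): add — endpoints in different components.
alpha—kappa (6): add — endpoints in different components.
gamma—iota (6): add — endpoints in different components.
MST edges: alpha—iota, alpha—eta, alpha—theta, kappa—zeta, rho—zeta, alpha—kappa, gamma—iota; total weight 1+2+3+3+4+6+6 = 25.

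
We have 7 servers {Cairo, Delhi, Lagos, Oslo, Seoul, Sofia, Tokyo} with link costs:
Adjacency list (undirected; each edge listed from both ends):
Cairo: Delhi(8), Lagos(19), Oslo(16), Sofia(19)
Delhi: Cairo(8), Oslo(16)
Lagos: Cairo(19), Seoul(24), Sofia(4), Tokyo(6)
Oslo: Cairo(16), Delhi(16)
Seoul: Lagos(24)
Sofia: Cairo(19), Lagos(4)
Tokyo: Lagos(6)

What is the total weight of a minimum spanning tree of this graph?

Prim, starting at Lagos.
Step 1: cheapest edge leaving the tree is Lagos-Sofia (4); add Sofia.
Step 2: cheapest edge leaving the tree is Lagos-Tokyo (6); add Tokyo.
Step 3: cheapest edge leaving the tree is Cairo-Lagos (19); add Cairo.
Step 4: cheapest edge leaving the tree is Cairo-Delhi (8); add Delhi.
Step 5: cheapest edge leaving the tree is Cairo-Oslo (16); add Oslo.
Step 6: cheapest edge leaving the tree is Lagos-Seoul (24); add Seoul.
MST edges: Lagos-Sofia, Lagos-Tokyo, Cairo-Lagos, Cairo-Delhi, Cairo-Oslo, Lagos-Seoul; total weight 4+6+19+8+16+24 = 77.

77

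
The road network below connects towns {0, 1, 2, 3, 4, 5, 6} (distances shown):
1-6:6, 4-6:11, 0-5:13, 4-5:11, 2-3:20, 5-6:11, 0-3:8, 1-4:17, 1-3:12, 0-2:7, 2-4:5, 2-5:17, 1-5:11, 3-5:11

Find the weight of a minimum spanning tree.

Kruskal: consider edges lightest-first.
2-4 (5): add. Components now {0} {1} {2,4} {3} {5} {6}
1-6 (6): add. Components now {0} {1,6} {2,4} {3} {5}
0-2 (7): add. Components now {0,2,4} {1,6} {3} {5}
0-3 (8): add. Components now {0,2,3,4} {1,6} {5}
1-5 (11): add. Components now {0,2,3,4} {1,5,6}
3-5 (11): add. Components now {0,1,2,3,4,5,6}
MST edges: 2-4, 1-6, 0-2, 0-3, 1-5, 3-5; total weight 5+6+7+8+11+11 = 48.

48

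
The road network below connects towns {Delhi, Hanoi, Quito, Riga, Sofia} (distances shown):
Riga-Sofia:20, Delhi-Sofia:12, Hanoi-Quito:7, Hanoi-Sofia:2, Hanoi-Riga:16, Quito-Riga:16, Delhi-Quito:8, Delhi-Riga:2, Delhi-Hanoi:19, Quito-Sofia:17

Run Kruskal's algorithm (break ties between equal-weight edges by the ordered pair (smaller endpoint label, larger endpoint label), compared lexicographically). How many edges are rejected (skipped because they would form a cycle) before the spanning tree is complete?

Kruskal: consider edges lightest-first.
Delhi-Riga (2): add. Components now {Delhi,Riga} {Hanoi} {Quito} {Sofia}
Hanoi-Sofia (2): add. Components now {Delhi,Riga} {Hanoi,Sofia} {Quito}
Hanoi-Quito (7): add. Components now {Delhi,Riga} {Hanoi,Quito,Sofia}
Delhi-Quito (8): add. Components now {Delhi,Hanoi,Quito,Riga,Sofia}
Edges rejected before the tree was complete: 0.

0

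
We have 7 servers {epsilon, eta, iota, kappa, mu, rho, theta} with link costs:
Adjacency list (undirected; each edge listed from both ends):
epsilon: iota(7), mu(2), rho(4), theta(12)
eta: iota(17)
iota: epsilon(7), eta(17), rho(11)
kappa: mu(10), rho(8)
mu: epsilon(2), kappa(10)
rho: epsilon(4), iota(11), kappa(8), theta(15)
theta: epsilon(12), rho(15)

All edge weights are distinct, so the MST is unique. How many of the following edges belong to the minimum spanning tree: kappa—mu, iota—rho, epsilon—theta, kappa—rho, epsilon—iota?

Sort edges by weight, then run Kruskal:
epsilon—mu (2): add — endpoints in different components.
epsilon—rho (4): add — endpoints in different components.
epsilon—iota (7): add — endpoints in different components.
kappa—rho (8): add — endpoints in different components.
kappa—mu (10): skip — kappa and mu already connected.
iota—rho (11): skip — rho and iota already connected.
epsilon—theta (12): add — endpoints in different components.
rho—theta (15): skip — rho and theta already connected.
eta—iota (17): add — endpoints in different components.
MST edge set: {epsilon—mu, epsilon—rho, epsilon—iota, kappa—rho, epsilon—theta, eta—iota}.
Of the listed edges, {epsilon—theta, kappa—rho, epsilon—iota} are in the MST → 3.

3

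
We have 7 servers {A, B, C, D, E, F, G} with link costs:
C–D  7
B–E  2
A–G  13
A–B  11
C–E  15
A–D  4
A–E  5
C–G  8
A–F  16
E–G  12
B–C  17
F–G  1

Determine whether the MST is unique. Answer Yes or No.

Yes

Kruskal's algorithm — process edges by increasing weight (ties by edge label):
F–G (1): add. Components now {A} {B} {C} {D} {E} {F,G}
B–E (2): add. Components now {A} {B,E} {C} {D} {F,G}
A–D (4): add. Components now {A,D} {B,E} {C} {F,G}
A–E (5): add. Components now {A,B,D,E} {C} {F,G}
C–D (7): add. Components now {A,B,C,D,E} {F,G}
C–G (8): add. Components now {A,B,C,D,E,F,G}
Every non-tree edge has weight strictly greater than the heaviest edge on the tree path between its endpoints, so the MST is unique.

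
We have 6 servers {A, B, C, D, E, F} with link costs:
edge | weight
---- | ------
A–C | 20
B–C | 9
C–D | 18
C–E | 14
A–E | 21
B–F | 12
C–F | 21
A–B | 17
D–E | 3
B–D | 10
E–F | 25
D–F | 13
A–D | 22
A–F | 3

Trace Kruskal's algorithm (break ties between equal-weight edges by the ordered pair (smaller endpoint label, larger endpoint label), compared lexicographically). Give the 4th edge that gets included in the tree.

B-D

Kruskal: consider edges lightest-first.
A–F (3): add. Components now {A,F} {B} {C} {D} {E}
D–E (3): add. Components now {A,F} {B} {C} {D,E}
B–C (9): add. Components now {A,F} {B,C} {D,E}
B–D (10): add. Components now {A,F} {B,C,D,E}
B–F (12): add. Components now {A,B,C,D,E,F}
The 4th edge added is B–D.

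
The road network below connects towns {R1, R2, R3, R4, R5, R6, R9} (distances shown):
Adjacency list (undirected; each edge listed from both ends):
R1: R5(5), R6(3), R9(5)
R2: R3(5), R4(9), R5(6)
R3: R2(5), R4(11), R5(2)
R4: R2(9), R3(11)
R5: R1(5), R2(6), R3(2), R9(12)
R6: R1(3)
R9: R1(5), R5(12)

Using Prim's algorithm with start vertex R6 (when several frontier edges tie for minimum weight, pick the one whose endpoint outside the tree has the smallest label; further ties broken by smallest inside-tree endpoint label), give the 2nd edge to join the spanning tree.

Grow the tree from R6 using Prim:
Step 1: frontier [R1-R6 3] → take R1-R6 (3); add R1.
Step 2: frontier [R1-R5 5, R1-R9 5] → take R1-R5 (5); add R5.
Step 3: frontier [R1-R9 5, R3-R5 2, R2-R5 6, R5-R9 12] → take R3-R5 (2); add R3.
Step 4: frontier [R1-R9 5, R2-R3 5, R3-R4 11, R2-R5 6, R5-R9 12] → take R2-R3 (5); add R2.
Step 5: frontier [R1-R9 5, R2-R4 9, R3-R4 11, R5-R9 12] → take R1-R9 (5); add R9.
Step 6: frontier [R2-R4 9, R3-R4 11] → take R2-R4 (9); add R4.
The 2nd edge added is R1-R5.

R1-R5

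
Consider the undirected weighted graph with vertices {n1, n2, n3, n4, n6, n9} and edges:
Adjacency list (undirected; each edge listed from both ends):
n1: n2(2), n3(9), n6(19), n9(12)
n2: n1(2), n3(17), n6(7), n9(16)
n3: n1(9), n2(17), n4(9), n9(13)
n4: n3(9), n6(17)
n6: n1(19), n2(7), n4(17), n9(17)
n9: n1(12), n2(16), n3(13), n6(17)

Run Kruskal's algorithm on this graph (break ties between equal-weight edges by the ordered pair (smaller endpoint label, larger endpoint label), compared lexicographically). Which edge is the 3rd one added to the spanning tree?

n1-n3

Kruskal's algorithm — process edges by increasing weight (ties by edge label):
n1-n2 (2): add. Components now {n1,n2} {n3} {n9} {n6} {n4}
n2-n6 (7): add. Components now {n1,n2,n6} {n3} {n9} {n4}
n1-n3 (9): add. Components now {n1,n2,n3,n6} {n9} {n4}
n3-n4 (9): add. Components now {n1,n2,n3,n4,n6} {n9}
n1-n9 (12): add. Components now {n1,n2,n3,n4,n6,n9}
The 3rd edge added is n1-n3.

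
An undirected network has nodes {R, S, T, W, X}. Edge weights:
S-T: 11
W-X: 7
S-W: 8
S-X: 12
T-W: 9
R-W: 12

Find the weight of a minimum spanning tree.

36

Grow the tree from S using Prim:
Step 1: frontier [S-W 8, S-T 11, S-X 12] → take S-W (8); add W.
Step 2: frontier [S-T 11, S-X 12, W-X 7, T-W 9, R-W 12] → take W-X (7); add X.
Step 3: frontier [S-T 11, T-W 9, R-W 12] → take T-W (9); add T.
Step 4: frontier [R-W 12] → take R-W (12); add R.
MST edges: S-W, W-X, T-W, R-W; total weight 8+7+9+12 = 36.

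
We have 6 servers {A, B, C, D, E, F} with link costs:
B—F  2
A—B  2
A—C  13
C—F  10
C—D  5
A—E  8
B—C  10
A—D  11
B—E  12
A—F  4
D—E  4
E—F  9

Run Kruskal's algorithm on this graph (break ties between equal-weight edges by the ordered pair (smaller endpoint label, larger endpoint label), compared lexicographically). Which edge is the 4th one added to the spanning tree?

Sort edges by weight, then run Kruskal:
A—B (2): add — endpoints in different components.
B—F (2): add — endpoints in different components.
A—F (4): skip — A and F already connected.
D—E (4): add — endpoints in different components.
C—D (5): add — endpoints in different components.
A—E (8): add — endpoints in different components.
The 4th edge added is C—D.

C-D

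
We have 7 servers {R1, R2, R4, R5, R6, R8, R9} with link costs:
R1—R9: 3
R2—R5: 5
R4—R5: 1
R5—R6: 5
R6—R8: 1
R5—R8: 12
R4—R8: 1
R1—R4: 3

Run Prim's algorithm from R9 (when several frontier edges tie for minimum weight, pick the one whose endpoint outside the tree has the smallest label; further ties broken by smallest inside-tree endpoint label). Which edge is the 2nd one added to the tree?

R1-R4

Prim, starting at R9.
Step 1: cheapest edge leaving the tree is R1—R9 (3); add R1.
Step 2: cheapest edge leaving the tree is R1—R4 (3); add R4.
Step 3: cheapest edge leaving the tree is R4—R5 (1); add R5.
Step 4: cheapest edge leaving the tree is R4—R8 (1); add R8.
Step 5: cheapest edge leaving the tree is R6—R8 (1); add R6.
Step 6: cheapest edge leaving the tree is R2—R5 (5); add R2.
The 2nd edge added is R1—R4.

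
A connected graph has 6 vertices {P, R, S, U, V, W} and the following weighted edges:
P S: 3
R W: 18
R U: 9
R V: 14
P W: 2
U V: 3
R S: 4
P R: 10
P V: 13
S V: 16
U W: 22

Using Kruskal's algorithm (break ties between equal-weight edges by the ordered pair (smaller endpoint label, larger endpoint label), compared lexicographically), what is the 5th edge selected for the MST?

Kruskal: consider edges lightest-first.
P W (2): add. Components now {P,W} {U} {R} {V} {S}
P S (3): add. Components now {P,S,W} {U} {R} {V}
U V (3): add. Components now {P,S,W} {U,V} {R}
R S (4): add. Components now {P,R,S,W} {U,V}
R U (9): add. Components now {P,R,S,U,V,W}
The 5th edge added is R U.

R-U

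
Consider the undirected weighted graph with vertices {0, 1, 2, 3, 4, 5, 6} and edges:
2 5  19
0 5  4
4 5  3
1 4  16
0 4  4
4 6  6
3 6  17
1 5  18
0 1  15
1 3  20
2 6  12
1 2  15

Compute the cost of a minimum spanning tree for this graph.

57

Grow the tree from 3 using Prim:
Step 1: cheapest edge leaving the tree is 3 6 (17); add 6.
Step 2: cheapest edge leaving the tree is 4 6 (6); add 4.
Step 3: cheapest edge leaving the tree is 4 5 (3); add 5.
Step 4: cheapest edge leaving the tree is 0 4 (4); add 0.
Step 5: cheapest edge leaving the tree is 2 6 (12); add 2.
Step 6: cheapest edge leaving the tree is 0 1 (15); add 1.
MST edges: 3 6, 4 6, 4 5, 0 4, 2 6, 0 1; total weight 17+6+3+4+12+15 = 57.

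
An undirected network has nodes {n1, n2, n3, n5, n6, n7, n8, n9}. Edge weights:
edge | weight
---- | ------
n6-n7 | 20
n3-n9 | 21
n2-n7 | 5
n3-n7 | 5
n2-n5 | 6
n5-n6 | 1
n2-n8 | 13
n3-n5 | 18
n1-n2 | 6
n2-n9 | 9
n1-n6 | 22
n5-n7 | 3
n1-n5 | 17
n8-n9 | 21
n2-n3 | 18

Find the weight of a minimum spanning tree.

42

Grow the tree from n3 using Prim:
Step 1: cheapest edge leaving the tree is n3-n7 (5); add n7.
Step 2: cheapest edge leaving the tree is n5-n7 (3); add n5.
Step 3: cheapest edge leaving the tree is n5-n6 (1); add n6.
Step 4: cheapest edge leaving the tree is n2-n7 (5); add n2.
Step 5: cheapest edge leaving the tree is n1-n2 (6); add n1.
Step 6: cheapest edge leaving the tree is n2-n9 (9); add n9.
Step 7: cheapest edge leaving the tree is n2-n8 (13); add n8.
MST edges: n3-n7, n5-n7, n5-n6, n2-n7, n1-n2, n2-n9, n2-n8; total weight 5+3+1+5+6+9+13 = 42.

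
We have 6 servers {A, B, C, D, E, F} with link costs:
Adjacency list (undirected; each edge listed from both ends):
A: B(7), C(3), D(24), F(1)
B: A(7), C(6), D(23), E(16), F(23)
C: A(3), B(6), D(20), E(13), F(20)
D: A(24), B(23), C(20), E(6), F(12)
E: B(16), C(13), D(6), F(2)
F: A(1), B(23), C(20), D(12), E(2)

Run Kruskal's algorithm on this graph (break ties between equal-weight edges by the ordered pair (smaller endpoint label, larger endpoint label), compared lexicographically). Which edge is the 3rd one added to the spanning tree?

A-C

Kruskal: consider edges lightest-first.
A-F (1): add — endpoints in different components.
E-F (2): add — endpoints in different components.
A-C (3): add — endpoints in different components.
B-C (6): add — endpoints in different components.
D-E (6): add — endpoints in different components.
The 3rd edge added is A-C.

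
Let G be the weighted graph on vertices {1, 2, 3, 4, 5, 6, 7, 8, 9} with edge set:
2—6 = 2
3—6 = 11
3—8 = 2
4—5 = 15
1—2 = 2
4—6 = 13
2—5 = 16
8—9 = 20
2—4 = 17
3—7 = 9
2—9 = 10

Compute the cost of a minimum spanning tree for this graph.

Grow the tree from 8 using Prim:
Step 1: frontier [3—8 2, 8—9 20] → take 3—8 (2); add 3.
Step 2: frontier [3—7 9, 3—6 11, 8—9 20] → take 3—7 (9); add 7.
Step 3: frontier [3—6 11, 8—9 20] → take 3—6 (11); add 6.
Step 4: frontier [2—6 2, 4—6 13, 8—9 20] → take 2—6 (2); add 2.
Step 5: frontier [1—2 2, 2—9 10, 2—5 16, 2—4 17, 4—6 13, 8—9 20] → take 1—2 (2); add 1.
Step 6: frontier [2—9 10, 2—5 16, 2—4 17, 4—6 13, 8—9 20] → take 2—9 (10); add 9.
Step 7: frontier [2—5 16, 2—4 17, 4—6 13] → take 4—6 (13); add 4.
Step 8: frontier [2—5 16, 4—5 15] → take 4—5 (15); add 5.
MST edges: 3—8, 3—7, 3—6, 2—6, 1—2, 2—9, 4—6, 4—5; total weight 2+9+11+2+2+10+13+15 = 64.

64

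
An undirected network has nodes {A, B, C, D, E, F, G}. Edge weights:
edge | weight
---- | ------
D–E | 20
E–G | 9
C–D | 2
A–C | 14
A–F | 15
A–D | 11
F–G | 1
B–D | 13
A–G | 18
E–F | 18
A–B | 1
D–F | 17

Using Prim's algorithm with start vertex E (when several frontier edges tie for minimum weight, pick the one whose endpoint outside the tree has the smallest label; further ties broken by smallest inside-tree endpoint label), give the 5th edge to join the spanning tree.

A-D

Grow the tree from E using Prim:
Step 1: frontier [E–G 9, E–F 18, D–E 20] → take E–G (9); add G.
Step 2: frontier [E–F 18, D–E 20, F–G 1, A–G 18] → take F–G (1); add F.
Step 3: frontier [D–E 20, A–F 15, D–F 17, A–G 18] → take A–F (15); add A.
Step 4: frontier [A–B 1, A–D 11, A–C 14, D–E 20, D–F 17] → take A–B (1); add B.
Step 5: frontier [A–D 11, A–C 14, B–D 13, D–E 20, D–F 17] → take A–D (11); add D.
Step 6: frontier [A–C 14, C–D 2] → take C–D (2); add C.
The 5th edge added is A–D.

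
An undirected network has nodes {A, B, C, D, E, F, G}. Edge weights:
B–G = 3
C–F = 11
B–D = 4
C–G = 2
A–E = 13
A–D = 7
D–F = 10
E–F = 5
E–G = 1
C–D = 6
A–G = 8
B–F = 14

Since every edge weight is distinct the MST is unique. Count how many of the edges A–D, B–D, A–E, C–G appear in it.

Kruskal's algorithm — process edges by increasing weight (ties by edge label):
E–G (1): add. Components now {A} {B} {C} {D} {E,G} {F}
C–G (2): add. Components now {A} {B} {C,E,G} {D} {F}
B–G (3): add. Components now {A} {B,C,E,G} {D} {F}
B–D (4): add. Components now {A} {B,C,D,E,G} {F}
E–F (5): add. Components now {A} {B,C,D,E,F,G}
C–D (6): skip — C and D already connected.
A–D (7): add. Components now {A,B,C,D,E,F,G}
MST edge set: {E–G, C–G, B–G, B–D, E–F, A–D}.
Of the listed edges, {A–D, B–D, C–G} are in the MST → 3.

3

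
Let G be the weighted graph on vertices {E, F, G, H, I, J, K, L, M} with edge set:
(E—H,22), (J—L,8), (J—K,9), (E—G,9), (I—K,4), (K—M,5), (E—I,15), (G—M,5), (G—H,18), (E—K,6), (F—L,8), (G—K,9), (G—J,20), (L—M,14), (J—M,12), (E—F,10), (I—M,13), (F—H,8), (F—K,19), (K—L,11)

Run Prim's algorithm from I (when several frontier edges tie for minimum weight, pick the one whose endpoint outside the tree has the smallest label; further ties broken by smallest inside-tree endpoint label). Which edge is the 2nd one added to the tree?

Prim, starting at I.
Step 1: cheapest edge leaving the tree is I—K (4); add K.
Step 2: cheapest edge leaving the tree is K—M (5); add M.
Step 3: cheapest edge leaving the tree is G—M (5); add G.
Step 4: cheapest edge leaving the tree is E—K (6); add E.
Step 5: cheapest edge leaving the tree is J—K (9); add J.
Step 6: cheapest edge leaving the tree is J—L (8); add L.
Step 7: cheapest edge leaving the tree is F—L (8); add F.
Step 8: cheapest edge leaving the tree is F—H (8); add H.
The 2nd edge added is K—M.

K-M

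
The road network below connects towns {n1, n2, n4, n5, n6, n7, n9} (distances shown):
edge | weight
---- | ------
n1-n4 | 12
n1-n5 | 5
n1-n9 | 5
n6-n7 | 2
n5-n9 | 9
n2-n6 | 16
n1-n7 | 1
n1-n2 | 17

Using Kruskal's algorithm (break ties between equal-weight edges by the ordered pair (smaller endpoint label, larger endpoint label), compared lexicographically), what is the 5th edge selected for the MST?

Kruskal's algorithm — process edges by increasing weight (ties by edge label):
n1-n7 (1): add — endpoints in different components.
n6-n7 (2): add — endpoints in different components.
n1-n5 (5): add — endpoints in different components.
n1-n9 (5): add — endpoints in different components.
n5-n9 (9): skip — n9 and n5 already connected.
n1-n4 (12): add — endpoints in different components.
n2-n6 (16): add — endpoints in different components.
The 5th edge added is n1-n4.

n1-n4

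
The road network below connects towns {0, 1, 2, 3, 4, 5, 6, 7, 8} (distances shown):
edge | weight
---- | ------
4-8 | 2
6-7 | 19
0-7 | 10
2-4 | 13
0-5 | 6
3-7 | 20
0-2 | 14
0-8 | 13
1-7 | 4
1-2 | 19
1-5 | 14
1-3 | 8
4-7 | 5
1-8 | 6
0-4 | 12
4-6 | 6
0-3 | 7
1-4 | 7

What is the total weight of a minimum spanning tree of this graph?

Prim, starting at 0.
Step 1: cheapest edge leaving the tree is 0-5 (6); add 5.
Step 2: cheapest edge leaving the tree is 0-3 (7); add 3.
Step 3: cheapest edge leaving the tree is 1-3 (8); add 1.
Step 4: cheapest edge leaving the tree is 1-7 (4); add 7.
Step 5: cheapest edge leaving the tree is 4-7 (5); add 4.
Step 6: cheapest edge leaving the tree is 4-8 (2); add 8.
Step 7: cheapest edge leaving the tree is 4-6 (6); add 6.
Step 8: cheapest edge leaving the tree is 2-4 (13); add 2.
MST edges: 0-5, 0-3, 1-3, 1-7, 4-7, 4-8, 4-6, 2-4; total weight 6+7+8+4+5+2+6+13 = 51.

51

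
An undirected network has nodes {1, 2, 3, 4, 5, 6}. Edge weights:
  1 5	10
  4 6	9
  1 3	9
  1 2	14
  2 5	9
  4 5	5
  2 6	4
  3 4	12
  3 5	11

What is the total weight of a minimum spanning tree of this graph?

Prim's algorithm from 4:
Step 1: cheapest edge leaving the tree is 4 5 (5); add 5.
Step 2: cheapest edge leaving the tree is 2 5 (9); add 2.
Step 3: cheapest edge leaving the tree is 2 6 (4); add 6.
Step 4: cheapest edge leaving the tree is 1 5 (10); add 1.
Step 5: cheapest edge leaving the tree is 1 3 (9); add 3.
MST edges: 4 5, 2 5, 2 6, 1 5, 1 3; total weight 5+9+4+10+9 = 37.

37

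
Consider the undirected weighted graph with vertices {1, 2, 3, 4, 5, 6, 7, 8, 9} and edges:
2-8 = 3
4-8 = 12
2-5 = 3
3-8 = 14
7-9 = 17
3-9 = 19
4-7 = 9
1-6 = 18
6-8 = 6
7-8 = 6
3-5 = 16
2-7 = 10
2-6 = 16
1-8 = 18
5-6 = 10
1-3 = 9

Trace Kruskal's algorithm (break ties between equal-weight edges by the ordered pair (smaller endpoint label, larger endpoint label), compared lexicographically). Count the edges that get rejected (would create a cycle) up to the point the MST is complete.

Kruskal: consider edges lightest-first.
2-5 (3): add — endpoints in different components.
2-8 (3): add — endpoints in different components.
6-8 (6): add — endpoints in different components.
7-8 (6): add — endpoints in different components.
1-3 (9): add — endpoints in different components.
4-7 (9): add — endpoints in different components.
2-7 (10): skip — 2 and 7 already connected.
5-6 (10): skip — 5 and 6 already connected.
4-8 (12): skip — 4 and 8 already connected.
3-8 (14): add — endpoints in different components.
2-6 (16): skip — 2 and 6 already connected.
3-5 (16): skip — 3 and 5 already connected.
7-9 (17): add — endpoints in different components.
Edges rejected before the tree was complete: 5.

5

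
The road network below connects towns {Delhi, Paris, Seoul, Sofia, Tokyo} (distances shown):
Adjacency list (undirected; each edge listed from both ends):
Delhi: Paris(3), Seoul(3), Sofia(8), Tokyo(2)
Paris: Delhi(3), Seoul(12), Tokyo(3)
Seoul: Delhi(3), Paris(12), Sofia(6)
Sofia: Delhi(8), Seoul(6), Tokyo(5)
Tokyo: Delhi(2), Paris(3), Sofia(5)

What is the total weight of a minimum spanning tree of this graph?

13

Kruskal's algorithm — process edges by increasing weight (ties by edge label):
Delhi-Tokyo (2): add. Components now {Delhi,Tokyo} {Seoul} {Sofia} {Paris}
Delhi-Paris (3): add. Components now {Delhi,Paris,Tokyo} {Seoul} {Sofia}
Delhi-Seoul (3): add. Components now {Delhi,Paris,Seoul,Tokyo} {Sofia}
Paris-Tokyo (3): skip — Tokyo and Paris already connected.
Sofia-Tokyo (5): add. Components now {Delhi,Paris,Seoul,Sofia,Tokyo}
MST edges: Delhi-Tokyo, Delhi-Paris, Delhi-Seoul, Sofia-Tokyo; total weight 2+3+3+5 = 13.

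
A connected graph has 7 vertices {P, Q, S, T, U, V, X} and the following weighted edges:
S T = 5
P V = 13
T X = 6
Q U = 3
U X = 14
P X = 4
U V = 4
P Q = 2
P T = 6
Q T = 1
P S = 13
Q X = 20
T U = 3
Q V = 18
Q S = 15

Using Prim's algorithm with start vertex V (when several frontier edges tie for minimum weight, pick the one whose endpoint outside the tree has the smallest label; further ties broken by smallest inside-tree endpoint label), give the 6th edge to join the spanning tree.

Grow the tree from V using Prim:
Step 1: cheapest edge leaving the tree is U V (4); add U.
Step 2: cheapest edge leaving the tree is Q U (3); add Q.
Step 3: cheapest edge leaving the tree is Q T (1); add T.
Step 4: cheapest edge leaving the tree is P Q (2); add P.
Step 5: cheapest edge leaving the tree is P X (4); add X.
Step 6: cheapest edge leaving the tree is S T (5); add S.
The 6th edge added is S T.

S-T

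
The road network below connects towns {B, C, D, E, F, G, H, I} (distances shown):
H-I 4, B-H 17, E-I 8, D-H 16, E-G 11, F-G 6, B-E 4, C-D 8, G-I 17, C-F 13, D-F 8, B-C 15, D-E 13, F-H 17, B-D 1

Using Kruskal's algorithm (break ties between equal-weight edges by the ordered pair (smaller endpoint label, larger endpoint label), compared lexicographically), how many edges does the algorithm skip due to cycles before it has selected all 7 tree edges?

Kruskal: consider edges lightest-first.
B-D (1): add — endpoints in different components.
B-E (4): add — endpoints in different components.
H-I (4): add — endpoints in different components.
F-G (6): add — endpoints in different components.
C-D (8): add — endpoints in different components.
D-F (8): add — endpoints in different components.
E-I (8): add — endpoints in different components.
Edges rejected before the tree was complete: 0.

0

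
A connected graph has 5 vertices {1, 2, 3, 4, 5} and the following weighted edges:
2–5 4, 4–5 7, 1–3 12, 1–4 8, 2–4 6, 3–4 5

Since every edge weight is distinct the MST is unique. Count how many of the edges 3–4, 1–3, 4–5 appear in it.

1

Sort edges by weight, then run Kruskal:
2–5 (4): add. Components now {1} {2,5} {3} {4}
3–4 (5): add. Components now {1} {2,5} {3,4}
2–4 (6): add. Components now {1} {2,3,4,5}
4–5 (7): skip — 4 and 5 already connected.
1–4 (8): add. Components now {1,2,3,4,5}
MST edge set: {2–5, 3–4, 2–4, 1–4}.
Of the listed edges, {3–4} are in the MST → 1.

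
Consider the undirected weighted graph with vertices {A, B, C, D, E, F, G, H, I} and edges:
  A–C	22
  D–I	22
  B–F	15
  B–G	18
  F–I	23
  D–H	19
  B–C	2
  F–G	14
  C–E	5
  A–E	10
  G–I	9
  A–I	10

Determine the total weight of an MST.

Prim, starting at G.
Step 1: frontier [G–I 9, F–G 14, B–G 18] → take G–I (9); add I.
Step 2: frontier [F–G 14, B–G 18, A–I 10, D–I 22, F–I 23] → take A–I (10); add A.
Step 3: frontier [A–E 10, A–C 22, F–G 14, B–G 18, D–I 22, F–I 23] → take A–E (10); add E.
Step 4: frontier [A–C 22, C–E 5, F–G 14, B–G 18, D–I 22, F–I 23] → take C–E (5); add C.
Step 5: frontier [B–C 2, F–G 14, B–G 18, D–I 22, F–I 23] → take B–C (2); add B.
Step 6: frontier [B–F 15, F–G 14, D–I 22, F–I 23] → take F–G (14); add F.
Step 7: frontier [D–I 22] → take D–I (22); add D.
Step 8: frontier [D–H 19] → take D–H (19); add H.
MST edges: G–I, A–I, A–E, C–E, B–C, F–G, D–I, D–H; total weight 9+10+10+5+2+14+22+19 = 91.

91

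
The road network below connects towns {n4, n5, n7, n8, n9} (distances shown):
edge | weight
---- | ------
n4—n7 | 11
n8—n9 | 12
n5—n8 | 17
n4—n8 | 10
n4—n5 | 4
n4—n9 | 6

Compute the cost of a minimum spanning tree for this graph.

Prim, starting at n9.
Step 1: frontier [n4—n9 6, n8—n9 12] → take n4—n9 (6); add n4.
Step 2: frontier [n4—n5 4, n4—n8 10, n4—n7 11, n8—n9 12] → take n4—n5 (4); add n5.
Step 3: frontier [n4—n8 10, n4—n7 11, n5—n8 17, n8—n9 12] → take n4—n8 (10); add n8.
Step 4: frontier [n4—n7 11] → take n4—n7 (11); add n7.
MST edges: n4—n9, n4—n5, n4—n8, n4—n7; total weight 6+4+10+11 = 31.

31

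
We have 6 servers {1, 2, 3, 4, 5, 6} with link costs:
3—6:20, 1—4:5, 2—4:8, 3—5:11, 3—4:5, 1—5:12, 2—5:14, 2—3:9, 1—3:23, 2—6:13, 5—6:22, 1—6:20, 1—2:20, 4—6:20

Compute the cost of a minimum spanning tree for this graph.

Grow the tree from 6 using Prim:
Step 1: cheapest edge leaving the tree is 2—6 (13); add 2.
Step 2: cheapest edge leaving the tree is 2—4 (8); add 4.
Step 3: cheapest edge leaving the tree is 1—4 (5); add 1.
Step 4: cheapest edge leaving the tree is 3—4 (5); add 3.
Step 5: cheapest edge leaving the tree is 3—5 (11); add 5.
MST edges: 2—6, 2—4, 1—4, 3—4, 3—5; total weight 13+8+5+5+11 = 42.

42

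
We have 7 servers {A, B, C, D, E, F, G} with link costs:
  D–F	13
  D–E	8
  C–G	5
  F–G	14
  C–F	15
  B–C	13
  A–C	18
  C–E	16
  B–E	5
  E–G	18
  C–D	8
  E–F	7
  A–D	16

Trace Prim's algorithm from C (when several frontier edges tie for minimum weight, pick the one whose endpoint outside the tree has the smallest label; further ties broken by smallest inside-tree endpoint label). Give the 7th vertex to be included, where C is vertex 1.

A

Grow the tree from C using Prim:
Step 1: frontier [C–G 5, C–D 8, B–C 13, C–F 15, C–E 16, A–C 18] → take C–G (5); add G.
Step 2: frontier [C–D 8, B–C 13, C–F 15, C–E 16, A–C 18, F–G 14, E–G 18] → take C–D (8); add D.
Step 3: frontier [B–C 13, C–F 15, C–E 16, A–C 18, D–E 8, D–F 13, A–D 16, F–G 14, E–G 18] → take D–E (8); add E.
Step 4: frontier [B–C 13, C–F 15, A–C 18, D–F 13, A–D 16, B–E 5, E–F 7, F–G 14] → take B–E (5); add B.
Step 5: frontier [C–F 15, A–C 18, D–F 13, A–D 16, E–F 7, F–G 14] → take E–F (7); add F.
Step 6: frontier [A–C 18, A–D 16] → take A–D (16); add A.
Vertex order: C, G, D, E, B, F, A. The 7th vertex is A.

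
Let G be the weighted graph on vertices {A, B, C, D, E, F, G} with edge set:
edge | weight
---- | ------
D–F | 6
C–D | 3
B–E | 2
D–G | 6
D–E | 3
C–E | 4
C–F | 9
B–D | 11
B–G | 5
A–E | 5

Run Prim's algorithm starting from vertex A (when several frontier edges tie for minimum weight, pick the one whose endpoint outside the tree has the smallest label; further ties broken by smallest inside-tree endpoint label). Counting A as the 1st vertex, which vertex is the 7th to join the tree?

Prim's algorithm from A:
Step 1: cheapest edge leaving the tree is A–E (5); add E.
Step 2: cheapest edge leaving the tree is B–E (2); add B.
Step 3: cheapest edge leaving the tree is D–E (3); add D.
Step 4: cheapest edge leaving the tree is C–D (3); add C.
Step 5: cheapest edge leaving the tree is B–G (5); add G.
Step 6: cheapest edge leaving the tree is D–F (6); add F.
Vertex order: A, E, B, D, C, G, F. The 7th vertex is F.

F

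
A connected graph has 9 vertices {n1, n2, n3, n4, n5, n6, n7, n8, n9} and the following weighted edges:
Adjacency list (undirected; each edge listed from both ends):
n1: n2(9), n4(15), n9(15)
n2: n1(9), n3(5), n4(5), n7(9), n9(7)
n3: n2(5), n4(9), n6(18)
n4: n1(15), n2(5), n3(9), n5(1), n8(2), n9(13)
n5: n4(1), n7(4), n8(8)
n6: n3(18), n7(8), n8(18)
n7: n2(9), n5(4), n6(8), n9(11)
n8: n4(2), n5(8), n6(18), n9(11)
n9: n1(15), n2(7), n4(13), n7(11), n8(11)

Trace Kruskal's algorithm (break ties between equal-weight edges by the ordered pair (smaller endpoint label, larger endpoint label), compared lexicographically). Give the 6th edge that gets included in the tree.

n2-n9

Kruskal: consider edges lightest-first.
n4—n5 (1): add — endpoints in different components.
n4—n8 (2): add — endpoints in different components.
n5—n7 (4): add — endpoints in different components.
n2—n3 (5): add — endpoints in different components.
n2—n4 (5): add — endpoints in different components.
n2—n9 (7): add — endpoints in different components.
n5—n8 (8): skip — n8 and n5 already connected.
n6—n7 (8): add — endpoints in different components.
n1—n2 (9): add — endpoints in different components.
The 6th edge added is n2—n9.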